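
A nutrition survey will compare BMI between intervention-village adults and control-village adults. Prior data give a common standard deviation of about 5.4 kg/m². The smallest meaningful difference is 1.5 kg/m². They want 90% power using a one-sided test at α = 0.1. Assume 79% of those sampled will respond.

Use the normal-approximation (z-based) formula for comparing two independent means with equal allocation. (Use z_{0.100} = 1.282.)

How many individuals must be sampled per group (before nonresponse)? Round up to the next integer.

n = (z_α + z_β)² · (σ₁² + σ₂²) / δ²
  = (1.282 + 1.282)² · (2·5.4² = 58.32) / 1.5²
  = 6.5741 · 58.32 / 2.25
  = 170.40
Adjust for 79% response: 170.40 / 0.79 = 215.70.
Round up → n = 216 per group.

n = 216 per group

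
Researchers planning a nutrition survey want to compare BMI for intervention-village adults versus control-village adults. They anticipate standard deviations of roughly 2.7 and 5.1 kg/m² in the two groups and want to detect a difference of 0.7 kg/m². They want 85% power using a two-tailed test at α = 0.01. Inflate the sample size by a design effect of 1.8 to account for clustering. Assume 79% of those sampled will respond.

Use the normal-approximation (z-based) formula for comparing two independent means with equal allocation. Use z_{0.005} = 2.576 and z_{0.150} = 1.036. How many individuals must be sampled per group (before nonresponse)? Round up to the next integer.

n = (z_{α/2} + z_β)² · (σ₁² + σ₂²) / δ²
  = (2.576 + 1.036)² · (2.7² + 5.1² = 33.3) / 0.7²
  = 13.0465 · 33.3 / 0.49
  = 886.63
Design effect: 1.8 × 886.63 = 1595.94.
Adjust for 79% response: 1595.94 / 0.79 = 2020.18.
Round up → n = 2021 per group.

n = 2021 per group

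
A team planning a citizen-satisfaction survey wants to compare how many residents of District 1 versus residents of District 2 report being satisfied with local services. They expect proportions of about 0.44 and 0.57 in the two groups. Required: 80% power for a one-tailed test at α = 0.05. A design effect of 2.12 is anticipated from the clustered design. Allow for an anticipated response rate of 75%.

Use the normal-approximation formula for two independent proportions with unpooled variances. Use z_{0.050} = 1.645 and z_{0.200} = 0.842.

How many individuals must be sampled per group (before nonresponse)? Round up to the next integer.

n = (z_α + z_β)² · [p₁(1−p₁) + p₂(1−p₂)] / (p₁ − p₂)²
  = (1.645 + 0.842)² · (0.44·0.56 + 0.57·0.43) / (-0.13)²
  = (2.487)² · (0.2464 + 0.2451) / 0.0169
  = 6.1852 · 0.4915 / 0.0169
  = 179.88
Design effect: 2.12 × 179.88 = 381.35.
Adjust for 75% response: 381.35 / 0.75 = 508.47.
Round up → n = 509 per group.

n = 509 per group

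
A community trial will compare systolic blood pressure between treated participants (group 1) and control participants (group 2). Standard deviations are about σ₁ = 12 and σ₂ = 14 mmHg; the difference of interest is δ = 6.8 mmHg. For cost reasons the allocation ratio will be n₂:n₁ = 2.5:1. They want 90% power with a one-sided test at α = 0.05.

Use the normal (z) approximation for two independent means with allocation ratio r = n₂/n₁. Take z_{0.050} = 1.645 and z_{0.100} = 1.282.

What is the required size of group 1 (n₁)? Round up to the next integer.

n₁ = (z_α + z_β)² · (σ₁² + σ₂²/r) / δ²
   = (1.645 + 1.282)² · (12² + 14²/2.5) / 6.8²
   = 8.5673 · (144 + 78.4) / 46.24
   = 8.5673 · 222.4 / 46.24
   = 41.21
Round up → n₁ = 42; n₂ = r·n₁ = 2.5 × 42 = 105.

n₁ = 42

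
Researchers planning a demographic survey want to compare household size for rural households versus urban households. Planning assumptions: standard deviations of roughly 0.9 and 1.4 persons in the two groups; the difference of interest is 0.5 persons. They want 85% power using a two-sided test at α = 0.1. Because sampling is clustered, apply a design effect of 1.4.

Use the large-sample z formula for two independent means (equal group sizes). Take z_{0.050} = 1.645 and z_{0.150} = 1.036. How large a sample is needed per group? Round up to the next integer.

n = 112 per group

n = (z_{α/2} + z_β)² · (σ₁² + σ₂²) / δ²
  = (1.645 + 1.036)² · (0.9² + 1.4² = 2.77) / 0.5²
  = 7.1878 · 2.77 / 0.25
  = 79.64
Design effect: 1.4 × 79.64 = 111.50.
Round up → n = 112 per group.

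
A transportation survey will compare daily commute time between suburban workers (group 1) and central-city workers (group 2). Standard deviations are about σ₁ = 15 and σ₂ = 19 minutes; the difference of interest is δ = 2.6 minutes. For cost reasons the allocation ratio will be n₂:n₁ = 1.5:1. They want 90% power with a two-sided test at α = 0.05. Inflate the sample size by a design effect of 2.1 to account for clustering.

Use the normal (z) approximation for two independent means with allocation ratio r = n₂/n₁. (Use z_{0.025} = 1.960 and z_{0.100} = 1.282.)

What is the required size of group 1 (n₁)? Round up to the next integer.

n₁ = (z_{α/2} + z_β)² · (σ₁² + σ₂²/r) / δ²
   = (1.960 + 1.282)² · (15² + 19²/1.5) / 2.6²
   = 10.5106 · (225 + 240.6667) / 6.76
   = 10.5106 · 465.6667 / 6.76
   = 724.03
Design effect: 2.1 × 724.03 = 1520.46.
Round up → n₁ = 1521; n₂ = r·n₁ = 1.5 × 1521 = 2282.

n₁ = 1521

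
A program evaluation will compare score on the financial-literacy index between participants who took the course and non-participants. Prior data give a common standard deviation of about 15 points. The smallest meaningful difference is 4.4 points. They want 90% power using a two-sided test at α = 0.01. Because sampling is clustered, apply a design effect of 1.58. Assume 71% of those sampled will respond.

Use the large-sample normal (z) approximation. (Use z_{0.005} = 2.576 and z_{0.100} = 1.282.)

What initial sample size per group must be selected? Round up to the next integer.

n = 770 per group

n = (z_{α/2} + z_β)² · (σ₁² + σ₂²) / δ²
  = (2.576 + 1.282)² · (2·15² = 450) / 4.4²
  = 14.8842 · 450 / 19.36
  = 345.96
Design effect: 1.58 × 345.96 = 546.62.
Adjust for 71% response: 546.62 / 0.71 = 769.89.
Round up → n = 770 per group.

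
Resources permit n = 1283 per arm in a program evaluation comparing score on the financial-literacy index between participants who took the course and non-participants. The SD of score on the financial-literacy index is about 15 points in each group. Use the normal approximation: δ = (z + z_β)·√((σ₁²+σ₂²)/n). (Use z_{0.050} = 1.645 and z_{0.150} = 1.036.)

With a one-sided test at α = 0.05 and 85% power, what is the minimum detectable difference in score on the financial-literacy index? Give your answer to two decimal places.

δ = (z_α + z_β) · √((σ₁²+σ₂²)/n)
  = (1.645 + 1.036) · √(450/1283)
  = 2.681 · √0.35074
  = 2.681 · 0.5922
  = 1.5878

Minimum detectable difference ≈ 1.59 points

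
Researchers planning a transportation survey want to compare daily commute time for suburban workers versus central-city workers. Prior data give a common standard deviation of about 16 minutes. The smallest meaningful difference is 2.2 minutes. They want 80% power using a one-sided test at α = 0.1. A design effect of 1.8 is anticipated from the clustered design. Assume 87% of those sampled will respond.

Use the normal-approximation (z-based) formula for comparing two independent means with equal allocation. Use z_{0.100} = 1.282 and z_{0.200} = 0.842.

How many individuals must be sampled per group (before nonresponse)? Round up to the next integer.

n = 988 per group

n = (z_α + z_β)² · (σ₁² + σ₂²) / δ²
  = (1.282 + 0.842)² · (2·16² = 512) / 2.2²
  = 4.5114 · 512 / 4.84
  = 477.24
Design effect: 1.8 × 477.24 = 859.03.
Adjust for 87% response: 859.03 / 0.87 = 987.39.
Round up → n = 988 per group.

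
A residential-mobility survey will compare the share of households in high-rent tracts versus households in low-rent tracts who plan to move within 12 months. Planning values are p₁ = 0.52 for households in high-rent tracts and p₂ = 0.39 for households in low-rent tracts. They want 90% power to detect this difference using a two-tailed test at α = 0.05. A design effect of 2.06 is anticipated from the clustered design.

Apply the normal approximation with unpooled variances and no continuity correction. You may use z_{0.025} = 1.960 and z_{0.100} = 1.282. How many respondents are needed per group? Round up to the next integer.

n = 625 per group

n = (z_{α/2} + z_β)² · [p₁(1−p₁) + p₂(1−p₂)] / (p₁ − p₂)²
  = (1.960 + 1.282)² · (0.52·0.48 + 0.39·0.61) / (0.13)²
  = (3.242)² · (0.2496 + 0.2379) / 0.0169
  = 10.5106 · 0.4875 / 0.0169
  = 303.19
Design effect: 2.06 × 303.19 = 624.57.
Round up → n = 625 per group.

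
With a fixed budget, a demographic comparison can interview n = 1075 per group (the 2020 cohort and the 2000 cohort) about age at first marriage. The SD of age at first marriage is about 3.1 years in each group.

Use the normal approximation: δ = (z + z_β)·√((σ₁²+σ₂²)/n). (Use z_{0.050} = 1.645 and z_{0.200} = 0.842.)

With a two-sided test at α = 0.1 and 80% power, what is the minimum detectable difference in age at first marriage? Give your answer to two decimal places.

δ = (z_{α/2} + z_β) · √((σ₁²+σ₂²)/n)
  = (1.645 + 0.842) · √(19.22/1075)
  = 2.487 · √0.01788
  = 2.487 · 0.1337
  = 0.3325

Minimum detectable difference ≈ 0.33 years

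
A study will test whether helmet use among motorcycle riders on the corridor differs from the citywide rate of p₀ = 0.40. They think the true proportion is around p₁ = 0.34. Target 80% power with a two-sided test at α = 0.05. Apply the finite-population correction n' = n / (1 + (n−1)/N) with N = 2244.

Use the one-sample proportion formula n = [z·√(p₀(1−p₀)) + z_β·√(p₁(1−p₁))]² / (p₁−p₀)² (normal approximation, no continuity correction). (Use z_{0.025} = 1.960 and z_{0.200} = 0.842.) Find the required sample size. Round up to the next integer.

n = 418

n = [z_{α/2}·√(p₀q₀) + z_β·√(p₁q₁)]² / (p₁ − p₀)²
  = [1.960·√(0.40·0.60) + 0.842·√(0.34·0.66)]² / (-0.06)²
  = [1.960·0.4899 + 0.842·0.4737]² / 0.0036
  = [1.3591]² / 0.0036
  = 513.07
Finite-population correction (N = 2244): 513.07 / (1 + (513.07 − 1)/2244) = 417.74.
Round up → n = 418.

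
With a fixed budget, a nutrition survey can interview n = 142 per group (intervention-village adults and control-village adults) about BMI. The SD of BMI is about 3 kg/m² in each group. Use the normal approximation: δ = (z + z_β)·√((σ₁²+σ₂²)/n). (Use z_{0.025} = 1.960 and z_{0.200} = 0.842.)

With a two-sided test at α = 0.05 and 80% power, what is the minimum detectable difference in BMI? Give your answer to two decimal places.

δ = (z_{α/2} + z_β) · √((σ₁²+σ₂²)/n)
  = (1.960 + 0.842) · √(18/142)
  = 2.802 · √0.12676
  = 2.802 · 0.3560
  = 0.9976

Minimum detectable difference ≈ 1.00 kg/m²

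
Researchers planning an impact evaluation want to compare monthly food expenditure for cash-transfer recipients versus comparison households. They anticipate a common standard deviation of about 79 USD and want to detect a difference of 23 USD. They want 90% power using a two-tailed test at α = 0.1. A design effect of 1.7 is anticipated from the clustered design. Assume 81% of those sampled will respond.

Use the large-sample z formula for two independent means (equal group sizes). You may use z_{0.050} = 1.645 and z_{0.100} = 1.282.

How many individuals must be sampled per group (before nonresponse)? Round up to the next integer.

n = 425 per group

n = (z_{α/2} + z_β)² · (σ₁² + σ₂²) / δ²
  = (1.645 + 1.282)² · (2·79² = 12482) / 23²
  = 8.5673 · 12482 / 529
  = 202.15
Design effect: 1.7 × 202.15 = 343.66.
Adjust for 81% response: 343.66 / 0.81 = 424.27.
Round up → n = 425 per group.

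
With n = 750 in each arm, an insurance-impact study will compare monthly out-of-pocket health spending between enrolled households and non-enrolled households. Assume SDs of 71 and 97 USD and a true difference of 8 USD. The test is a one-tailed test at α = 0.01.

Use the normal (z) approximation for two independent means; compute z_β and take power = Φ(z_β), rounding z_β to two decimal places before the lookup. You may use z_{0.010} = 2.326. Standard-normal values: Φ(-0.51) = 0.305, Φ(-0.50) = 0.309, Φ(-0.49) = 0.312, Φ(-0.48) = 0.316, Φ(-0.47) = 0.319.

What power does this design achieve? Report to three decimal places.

z_β = δ·√(n/(σ₁²+σ₂²)) − z_α
    = 8 · √(750/14450) − 2.326
    = 8 · 0.22782 − 2.326
    = 1.8226 − 2.326 = -0.5034 → -0.50
Power = Φ(-0.50) = 0.309.

Power ≈ 0.309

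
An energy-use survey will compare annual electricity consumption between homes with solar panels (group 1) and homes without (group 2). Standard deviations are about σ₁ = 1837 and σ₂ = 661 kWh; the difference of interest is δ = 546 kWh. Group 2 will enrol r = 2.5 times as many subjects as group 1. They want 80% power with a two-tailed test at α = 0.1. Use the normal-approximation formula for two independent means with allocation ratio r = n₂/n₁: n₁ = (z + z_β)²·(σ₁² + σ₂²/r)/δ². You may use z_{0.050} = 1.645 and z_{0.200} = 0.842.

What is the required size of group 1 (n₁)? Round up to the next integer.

n₁ = 74

n₁ = (z_{α/2} + z_β)² · (σ₁² + σ₂²/r) / δ²
   = (1.645 + 0.842)² · (1837² + 661²/2.5) / 546²
   = 6.1852 · (3374569 + 174768.4) / 298116
   = 6.1852 · 3549337.4 / 298116
   = 73.64
Round up → n₁ = 74; n₂ = r·n₁ = 2.5 × 74 = 185.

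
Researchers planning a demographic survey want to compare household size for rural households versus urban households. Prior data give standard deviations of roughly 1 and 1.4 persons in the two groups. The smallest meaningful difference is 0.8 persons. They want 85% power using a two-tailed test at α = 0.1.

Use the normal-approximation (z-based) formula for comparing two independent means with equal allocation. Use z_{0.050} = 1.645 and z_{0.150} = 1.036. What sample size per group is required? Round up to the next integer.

n = (z_{α/2} + z_β)² · (σ₁² + σ₂²) / δ²
  = (1.645 + 1.036)² · (1² + 1.4² = 2.96) / 0.8²
  = 7.1878 · 2.96 / 0.64
  = 33.24
Round up → n = 34 per group.

n = 34 per group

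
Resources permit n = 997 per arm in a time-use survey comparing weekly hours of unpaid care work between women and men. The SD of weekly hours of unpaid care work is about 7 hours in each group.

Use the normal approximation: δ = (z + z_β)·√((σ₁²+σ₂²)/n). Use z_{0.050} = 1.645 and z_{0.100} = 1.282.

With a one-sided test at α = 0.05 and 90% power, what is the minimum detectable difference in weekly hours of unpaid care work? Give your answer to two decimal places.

δ = (z_α + z_β) · √((σ₁²+σ₂²)/n)
  = (1.645 + 1.282) · √(98/997)
  = 2.927 · √0.09829
  = 2.927 · 0.3135
  = 0.9177

Minimum detectable difference ≈ 0.92 hours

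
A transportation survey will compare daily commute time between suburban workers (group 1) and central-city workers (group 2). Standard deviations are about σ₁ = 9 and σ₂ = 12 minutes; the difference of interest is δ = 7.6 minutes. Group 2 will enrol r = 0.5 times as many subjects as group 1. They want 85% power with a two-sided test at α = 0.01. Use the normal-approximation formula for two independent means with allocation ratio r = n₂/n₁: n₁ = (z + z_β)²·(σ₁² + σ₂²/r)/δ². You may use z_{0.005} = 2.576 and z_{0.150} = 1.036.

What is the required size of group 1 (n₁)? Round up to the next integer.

n₁ = 84

n₁ = (z_{α/2} + z_β)² · (σ₁² + σ₂²/r) / δ²
   = (2.576 + 1.036)² · (9² + 12²/0.5) / 7.6²
   = 13.0465 · (81 + 288) / 57.76
   = 13.0465 · 369 / 57.76
   = 83.35
Round up → n₁ = 84; n₂ = r·n₁ = 0.5 × 84 = 42.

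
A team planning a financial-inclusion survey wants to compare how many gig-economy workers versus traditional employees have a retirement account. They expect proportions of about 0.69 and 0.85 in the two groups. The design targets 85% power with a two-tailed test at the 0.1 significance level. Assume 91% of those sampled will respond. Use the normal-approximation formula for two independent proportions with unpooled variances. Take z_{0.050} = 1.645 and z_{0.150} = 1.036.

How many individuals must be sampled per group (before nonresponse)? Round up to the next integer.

n = (z_{α/2} + z_β)² · [p₁(1−p₁) + p₂(1−p₂)] / (p₁ − p₂)²
  = (1.645 + 1.036)² · (0.69·0.31 + 0.85·0.15) / (-0.16)²
  = (2.681)² · (0.2139 + 0.1275) / 0.0256
  = 7.1878 · 0.3414 / 0.0256
  = 95.86
Adjust for 91% response: 95.86 / 0.91 = 105.34.
Round up → n = 106 per group.

n = 106 per group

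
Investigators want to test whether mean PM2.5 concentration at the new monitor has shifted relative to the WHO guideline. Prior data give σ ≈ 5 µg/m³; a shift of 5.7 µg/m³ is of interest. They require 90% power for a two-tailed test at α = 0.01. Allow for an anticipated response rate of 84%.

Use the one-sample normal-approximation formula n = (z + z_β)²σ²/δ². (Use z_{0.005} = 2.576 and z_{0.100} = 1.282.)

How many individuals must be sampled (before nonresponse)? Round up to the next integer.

n = 14

n = (z_{α/2} + z_β)² · σ² / δ²
  = (2.576 + 1.282)² · 5² / 5.7²
  = 14.8842 · 25 / 32.49
  = 11.45
Adjust for 84% response: 11.45 / 0.84 = 13.63.
Round up → n = 14.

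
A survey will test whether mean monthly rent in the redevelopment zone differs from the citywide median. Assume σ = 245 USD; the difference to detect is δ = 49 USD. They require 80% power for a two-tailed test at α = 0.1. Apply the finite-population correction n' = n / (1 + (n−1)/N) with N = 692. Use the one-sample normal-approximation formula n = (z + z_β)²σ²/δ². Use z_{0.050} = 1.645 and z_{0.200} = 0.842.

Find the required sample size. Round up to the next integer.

n = (z_{α/2} + z_β)² · σ² / δ²
  = (1.645 + 0.842)² · 245² / 49²
  = 6.1852 · 60025 / 2401
  = 154.63
Finite-population correction (N = 692): 154.63 / (1 + (154.63 − 1)/692) = 126.54.
Round up → n = 127.

n = 127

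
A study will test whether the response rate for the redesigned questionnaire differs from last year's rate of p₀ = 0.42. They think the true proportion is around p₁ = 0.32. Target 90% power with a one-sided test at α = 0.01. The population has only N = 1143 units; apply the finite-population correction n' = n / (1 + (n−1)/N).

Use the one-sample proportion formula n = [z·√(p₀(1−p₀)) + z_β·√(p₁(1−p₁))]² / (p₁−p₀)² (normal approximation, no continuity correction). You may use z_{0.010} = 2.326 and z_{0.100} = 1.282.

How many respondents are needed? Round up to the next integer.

n = 241

n = [z_α·√(p₀q₀) + z_β·√(p₁q₁)]² / (p₁ − p₀)²
  = [2.326·√(0.42·0.58) + 1.282·√(0.32·0.68)]² / (-0.10)²
  = [2.326·0.4936 + 1.282·0.4665]² / 0.0100
  = [1.7460]² / 0.0100
  = 304.87
Finite-population correction (N = 1143): 304.87 / (1 + (304.87 − 1)/1143) = 240.84.
Round up → n = 241.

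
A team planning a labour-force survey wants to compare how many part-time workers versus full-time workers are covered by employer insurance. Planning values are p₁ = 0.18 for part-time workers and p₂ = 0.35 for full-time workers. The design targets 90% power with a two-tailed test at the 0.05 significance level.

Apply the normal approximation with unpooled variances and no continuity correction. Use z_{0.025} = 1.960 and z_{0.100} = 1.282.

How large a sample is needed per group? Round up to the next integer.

n = (z_{α/2} + z_β)² · [p₁(1−p₁) + p₂(1−p₂)] / (p₁ − p₂)²
  = (1.960 + 1.282)² · (0.18·0.82 + 0.35·0.65) / (-0.17)²
  = (3.242)² · (0.1476 + 0.2275) / 0.0289
  = 10.5106 · 0.3751 / 0.0289
  = 136.42
Round up → n = 137 per group.

n = 137 per group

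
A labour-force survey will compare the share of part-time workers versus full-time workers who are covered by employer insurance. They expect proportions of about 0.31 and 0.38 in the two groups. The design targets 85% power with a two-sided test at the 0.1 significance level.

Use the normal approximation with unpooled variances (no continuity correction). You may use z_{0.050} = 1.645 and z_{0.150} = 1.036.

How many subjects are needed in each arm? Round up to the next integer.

n = (z_{α/2} + z_β)² · [p₁(1−p₁) + p₂(1−p₂)] / (p₁ − p₂)²
  = (1.645 + 1.036)² · (0.31·0.69 + 0.38·0.62) / (-0.07)²
  = (2.681)² · (0.2139 + 0.2356) / 0.0049
  = 7.1878 · 0.4495 / 0.0049
  = 659.37
Round up → n = 660 per group.

n = 660 per group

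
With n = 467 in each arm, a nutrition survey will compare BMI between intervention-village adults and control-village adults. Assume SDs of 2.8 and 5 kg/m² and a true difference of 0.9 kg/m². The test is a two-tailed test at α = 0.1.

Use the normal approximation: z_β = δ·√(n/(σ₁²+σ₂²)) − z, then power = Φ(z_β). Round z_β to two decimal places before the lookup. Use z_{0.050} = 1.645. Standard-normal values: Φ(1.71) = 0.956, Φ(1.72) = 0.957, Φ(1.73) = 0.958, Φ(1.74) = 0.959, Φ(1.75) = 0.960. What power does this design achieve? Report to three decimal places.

z_β = δ·√(n/(σ₁²+σ₂²)) − z_{α/2}
    = 0.9 · √(467/32.84) − 1.645
    = 0.9 · 3.77100 − 1.645
    = 3.3939 − 1.645 = 1.7489 → 1.75
Power = Φ(1.75) = 0.960.

Power ≈ 0.960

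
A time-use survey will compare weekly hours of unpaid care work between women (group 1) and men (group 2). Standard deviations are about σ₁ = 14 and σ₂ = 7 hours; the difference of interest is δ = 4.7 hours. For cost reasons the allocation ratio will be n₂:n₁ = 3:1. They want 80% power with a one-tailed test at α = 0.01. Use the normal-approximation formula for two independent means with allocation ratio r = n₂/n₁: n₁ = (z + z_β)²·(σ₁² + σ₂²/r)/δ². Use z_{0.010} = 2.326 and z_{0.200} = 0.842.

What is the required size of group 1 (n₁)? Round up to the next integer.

n₁ = (z_α + z_β)² · (σ₁² + σ₂²/r) / δ²
   = (2.326 + 0.842)² · (14² + 7²/3) / 4.7²
   = 10.0362 · (196 + 16.3333) / 22.09
   = 10.0362 · 212.3333 / 22.09
   = 96.47
Round up → n₁ = 97; n₂ = r·n₁ = 3 × 97 = 291.

n₁ = 97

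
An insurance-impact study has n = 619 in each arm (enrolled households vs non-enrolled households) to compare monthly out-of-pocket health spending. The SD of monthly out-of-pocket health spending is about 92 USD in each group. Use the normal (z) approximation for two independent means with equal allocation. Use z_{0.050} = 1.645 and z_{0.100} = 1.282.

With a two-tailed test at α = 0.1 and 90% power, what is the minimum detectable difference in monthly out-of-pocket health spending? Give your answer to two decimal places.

δ = (z_{α/2} + z_β) · √((σ₁²+σ₂²)/n)
  = (1.645 + 1.282) · √(16928/619)
  = 2.927 · √27.3473
  = 2.927 · 5.2295
  = 15.3067

Minimum detectable difference ≈ 15.31 USD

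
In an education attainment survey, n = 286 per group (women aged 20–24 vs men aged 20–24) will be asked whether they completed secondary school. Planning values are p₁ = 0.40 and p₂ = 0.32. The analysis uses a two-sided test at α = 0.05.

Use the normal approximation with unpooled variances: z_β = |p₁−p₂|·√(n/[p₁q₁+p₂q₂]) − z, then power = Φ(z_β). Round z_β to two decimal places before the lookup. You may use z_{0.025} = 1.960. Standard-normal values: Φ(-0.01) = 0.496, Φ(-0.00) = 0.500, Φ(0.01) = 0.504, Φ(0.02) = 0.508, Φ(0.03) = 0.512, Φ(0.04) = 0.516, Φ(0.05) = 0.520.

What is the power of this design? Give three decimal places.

Power ≈ 0.516

z_β = |p₁−p₂|·√(n/[p₁q₁+p₂q₂]) − z_{α/2}
    = 0.08 · √(286/0.4576) − 1.960
    = 0.08 · 25.0000 − 1.960
    = 2.0000 − 1.960 = 0.0400 → 0.04
Power = Φ(0.04) = 0.516.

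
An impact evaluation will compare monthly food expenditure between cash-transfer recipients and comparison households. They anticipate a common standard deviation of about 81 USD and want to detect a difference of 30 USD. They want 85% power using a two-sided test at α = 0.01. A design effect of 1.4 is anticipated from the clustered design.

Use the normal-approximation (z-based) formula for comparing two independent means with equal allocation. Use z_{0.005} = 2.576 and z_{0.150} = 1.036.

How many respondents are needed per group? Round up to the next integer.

n = (z_{α/2} + z_β)² · (σ₁² + σ₂²) / δ²
  = (2.576 + 1.036)² · (2·81² = 13122) / 30²
  = 13.0465 · 13122 / 900
  = 190.22
Design effect: 1.4 × 190.22 = 266.31.
Round up → n = 267 per group.

n = 267 per group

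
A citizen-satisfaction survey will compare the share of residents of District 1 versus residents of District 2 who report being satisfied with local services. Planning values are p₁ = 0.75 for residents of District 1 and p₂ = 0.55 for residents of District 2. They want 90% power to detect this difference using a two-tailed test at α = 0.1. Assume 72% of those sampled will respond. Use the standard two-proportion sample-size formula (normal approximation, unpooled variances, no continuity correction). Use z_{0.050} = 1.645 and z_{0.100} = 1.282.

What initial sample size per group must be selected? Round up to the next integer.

n = 130 per group

n = (z_{α/2} + z_β)² · [p₁(1−p₁) + p₂(1−p₂)] / (p₁ − p₂)²
  = (1.645 + 1.282)² · (0.75·0.25 + 0.55·0.45) / (0.20)²
  = (2.927)² · (0.1875 + 0.2475) / 0.0400
  = 8.5673 · 0.4350 / 0.0400
  = 93.17
Adjust for 72% response: 93.17 / 0.72 = 129.40.
Round up → n = 130 per group.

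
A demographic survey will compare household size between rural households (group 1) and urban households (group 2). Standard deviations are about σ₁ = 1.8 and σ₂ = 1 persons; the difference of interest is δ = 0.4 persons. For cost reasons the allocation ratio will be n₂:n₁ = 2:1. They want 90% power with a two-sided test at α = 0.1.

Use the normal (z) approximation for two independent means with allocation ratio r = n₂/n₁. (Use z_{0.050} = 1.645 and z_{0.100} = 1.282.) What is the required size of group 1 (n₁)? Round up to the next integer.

n₁ = 201

n₁ = (z_{α/2} + z_β)² · (σ₁² + σ₂²/r) / δ²
   = (1.645 + 1.282)² · (1.8² + 1²/2) / 0.4²
   = 8.5673 · (3.24 + 0.5) / 0.16
   = 8.5673 · 3.74 / 0.16
   = 200.26
Round up → n₁ = 201; n₂ = r·n₁ = 2 × 201 = 402.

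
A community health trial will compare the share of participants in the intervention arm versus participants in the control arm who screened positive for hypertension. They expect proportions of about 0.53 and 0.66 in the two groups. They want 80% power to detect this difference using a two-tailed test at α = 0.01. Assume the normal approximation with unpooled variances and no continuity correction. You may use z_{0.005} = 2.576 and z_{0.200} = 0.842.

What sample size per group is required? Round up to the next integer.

n = (z_{α/2} + z_β)² · [p₁(1−p₁) + p₂(1−p₂)] / (p₁ − p₂)²
  = (2.576 + 0.842)² · (0.53·0.47 + 0.66·0.34) / (-0.13)²
  = (3.418)² · (0.2491 + 0.2244) / 0.0169
  = 11.6827 · 0.4735 / 0.0169
  = 327.32
Round up → n = 328 per group.

n = 328 per group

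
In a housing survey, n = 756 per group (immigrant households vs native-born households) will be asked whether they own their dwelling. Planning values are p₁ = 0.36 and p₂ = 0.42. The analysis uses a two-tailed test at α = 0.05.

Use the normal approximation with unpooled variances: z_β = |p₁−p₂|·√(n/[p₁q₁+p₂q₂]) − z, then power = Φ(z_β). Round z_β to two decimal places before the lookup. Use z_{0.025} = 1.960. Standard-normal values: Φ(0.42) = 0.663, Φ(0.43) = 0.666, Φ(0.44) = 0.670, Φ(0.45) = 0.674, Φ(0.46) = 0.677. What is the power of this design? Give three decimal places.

Power ≈ 0.670

z_β = |p₁−p₂|·√(n/[p₁q₁+p₂q₂]) − z_{α/2}
    = 0.06 · √(756/0.4740) − 1.960
    = 0.06 · 39.9367 − 1.960
    = 2.3962 − 1.960 = 0.4362 → 0.44
Power = Φ(0.44) = 0.670.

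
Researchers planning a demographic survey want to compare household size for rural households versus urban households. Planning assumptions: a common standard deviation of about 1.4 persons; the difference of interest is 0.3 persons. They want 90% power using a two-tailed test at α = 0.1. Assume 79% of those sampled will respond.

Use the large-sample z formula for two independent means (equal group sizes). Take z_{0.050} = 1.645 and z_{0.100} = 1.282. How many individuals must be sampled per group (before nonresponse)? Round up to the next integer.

n = (z_{α/2} + z_β)² · (σ₁² + σ₂²) / δ²
  = (1.645 + 1.282)² · (2·1.4² = 3.92) / 0.3²
  = 8.5673 · 3.92 / 0.09
  = 373.15
Adjust for 79% response: 373.15 / 0.79 = 472.35.
Round up → n = 473 per group.

n = 473 per group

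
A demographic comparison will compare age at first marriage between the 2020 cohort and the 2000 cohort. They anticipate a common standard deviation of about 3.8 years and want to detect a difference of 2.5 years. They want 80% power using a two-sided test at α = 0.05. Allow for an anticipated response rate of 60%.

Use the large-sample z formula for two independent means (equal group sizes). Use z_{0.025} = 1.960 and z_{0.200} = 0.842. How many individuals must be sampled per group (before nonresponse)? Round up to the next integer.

n = 61 per group

n = (z_{α/2} + z_β)² · (σ₁² + σ₂²) / δ²
  = (1.960 + 0.842)² · (2·3.8² = 28.88) / 2.5²
  = 7.8512 · 28.88 / 6.25
  = 36.28
Adjust for 60% response: 36.28 / 0.60 = 60.46.
Round up → n = 61 per group.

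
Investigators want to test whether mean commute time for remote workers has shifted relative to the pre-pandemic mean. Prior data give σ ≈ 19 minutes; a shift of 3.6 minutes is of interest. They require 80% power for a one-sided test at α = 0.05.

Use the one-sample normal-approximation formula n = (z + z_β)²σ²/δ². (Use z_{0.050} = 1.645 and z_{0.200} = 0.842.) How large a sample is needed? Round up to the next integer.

n = (z_α + z_β)² · σ² / δ²
  = (1.645 + 0.842)² · 19² / 3.6²
  = 6.1852 · 361 / 12.96
  = 172.29
Round up → n = 173.

n = 173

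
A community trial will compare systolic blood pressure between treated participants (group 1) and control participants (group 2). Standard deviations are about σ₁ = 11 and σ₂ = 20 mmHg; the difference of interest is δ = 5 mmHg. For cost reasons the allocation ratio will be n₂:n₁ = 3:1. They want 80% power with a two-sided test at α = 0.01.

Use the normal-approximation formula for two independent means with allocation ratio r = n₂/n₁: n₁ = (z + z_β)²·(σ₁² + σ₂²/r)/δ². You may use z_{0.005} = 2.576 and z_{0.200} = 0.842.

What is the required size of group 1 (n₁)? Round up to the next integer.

n₁ = 119

n₁ = (z_{α/2} + z_β)² · (σ₁² + σ₂²/r) / δ²
   = (2.576 + 0.842)² · (11² + 20²/3) / 5²
   = 11.6827 · (121 + 133.3333) / 25
   = 11.6827 · 254.3333 / 25
   = 118.85
Round up → n₁ = 119; n₂ = r·n₁ = 3 × 119 = 357.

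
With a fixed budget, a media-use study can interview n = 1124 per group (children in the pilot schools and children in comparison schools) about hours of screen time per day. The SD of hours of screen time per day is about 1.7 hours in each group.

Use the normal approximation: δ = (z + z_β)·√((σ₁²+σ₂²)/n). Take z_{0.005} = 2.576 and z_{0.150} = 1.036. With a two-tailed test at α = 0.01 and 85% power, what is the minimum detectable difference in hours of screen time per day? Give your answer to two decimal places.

Minimum detectable difference ≈ 0.26 hours

δ = (z_{α/2} + z_β) · √((σ₁²+σ₂²)/n)
  = (2.576 + 1.036) · √(5.78/1124)
  = 3.612 · √0.00514
  = 3.612 · 0.0717
  = 0.2590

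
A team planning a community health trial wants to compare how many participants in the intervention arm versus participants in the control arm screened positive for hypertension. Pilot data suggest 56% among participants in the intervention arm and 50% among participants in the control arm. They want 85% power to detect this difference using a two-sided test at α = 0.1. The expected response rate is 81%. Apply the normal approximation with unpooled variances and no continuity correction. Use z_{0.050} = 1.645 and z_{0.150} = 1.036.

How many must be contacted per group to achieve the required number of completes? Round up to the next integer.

n = 1224 per group

n = (z_{α/2} + z_β)² · [p₁(1−p₁) + p₂(1−p₂)] / (p₁ − p₂)²
  = (1.645 + 1.036)² · (0.56·0.44 + 0.50·0.50) / (0.06)²
  = (2.681)² · (0.2464 + 0.2500) / 0.0036
  = 7.1878 · 0.4964 / 0.0036
  = 991.11
Adjust for 81% response: 991.11 / 0.81 = 1223.60.
Round up → n = 1224 per group.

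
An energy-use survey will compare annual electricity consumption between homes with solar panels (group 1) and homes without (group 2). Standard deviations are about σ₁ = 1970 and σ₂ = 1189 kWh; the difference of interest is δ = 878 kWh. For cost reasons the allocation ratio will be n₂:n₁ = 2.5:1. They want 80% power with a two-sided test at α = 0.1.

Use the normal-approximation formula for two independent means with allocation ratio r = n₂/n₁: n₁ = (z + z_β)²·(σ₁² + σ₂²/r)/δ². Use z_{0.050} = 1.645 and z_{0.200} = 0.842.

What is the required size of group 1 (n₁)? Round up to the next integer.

n₁ = (z_{α/2} + z_β)² · (σ₁² + σ₂²/r) / δ²
   = (1.645 + 0.842)² · (1970² + 1189²/2.5) / 878²
   = 6.1852 · (3880900 + 565488.4) / 770884
   = 6.1852 · 4446388.4 / 770884
   = 35.68
Round up → n₁ = 36; n₂ = r·n₁ = 2.5 × 36 = 90.

n₁ = 36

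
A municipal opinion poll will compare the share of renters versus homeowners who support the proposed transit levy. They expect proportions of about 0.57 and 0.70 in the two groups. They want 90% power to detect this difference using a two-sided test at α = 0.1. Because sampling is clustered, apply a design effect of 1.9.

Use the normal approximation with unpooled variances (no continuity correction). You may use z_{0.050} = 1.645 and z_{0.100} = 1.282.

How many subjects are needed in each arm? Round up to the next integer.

n = (z_{α/2} + z_β)² · [p₁(1−p₁) + p₂(1−p₂)] / (p₁ − p₂)²
  = (1.645 + 1.282)² · (0.57·0.43 + 0.70·0.30) / (-0.13)²
  = (2.927)² · (0.2451 + 0.2100) / 0.0169
  = 8.5673 · 0.4551 / 0.0169
  = 230.71
Design effect: 1.9 × 230.71 = 438.35.
Round up → n = 439 per group.

n = 439 per group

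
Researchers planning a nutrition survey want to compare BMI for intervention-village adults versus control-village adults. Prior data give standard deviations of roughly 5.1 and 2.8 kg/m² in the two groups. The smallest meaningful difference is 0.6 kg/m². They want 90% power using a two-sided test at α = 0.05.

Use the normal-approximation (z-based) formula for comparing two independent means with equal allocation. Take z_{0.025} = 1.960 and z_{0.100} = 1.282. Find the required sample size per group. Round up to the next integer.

n = (z_{α/2} + z_β)² · (σ₁² + σ₂²) / δ²
  = (1.960 + 1.282)² · (5.1² + 2.8² = 33.85) / 0.6²
  = 10.5106 · 33.85 / 0.36
  = 988.28
Round up → n = 989 per group.

n = 989 per group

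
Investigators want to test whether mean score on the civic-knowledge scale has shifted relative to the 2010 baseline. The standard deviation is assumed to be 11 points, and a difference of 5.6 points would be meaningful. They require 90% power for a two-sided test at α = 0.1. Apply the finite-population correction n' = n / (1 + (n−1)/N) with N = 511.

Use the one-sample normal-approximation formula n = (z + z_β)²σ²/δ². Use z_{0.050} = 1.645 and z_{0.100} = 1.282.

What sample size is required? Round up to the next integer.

n = (z_{α/2} + z_β)² · σ² / δ²
  = (1.645 + 1.282)² · 11² / 5.6²
  = 8.5673 · 121 / 31.36
  = 33.06
Finite-population correction (N = 511): 33.06 / (1 + (33.06 − 1)/511) = 31.11.
Round up → n = 32.

n = 32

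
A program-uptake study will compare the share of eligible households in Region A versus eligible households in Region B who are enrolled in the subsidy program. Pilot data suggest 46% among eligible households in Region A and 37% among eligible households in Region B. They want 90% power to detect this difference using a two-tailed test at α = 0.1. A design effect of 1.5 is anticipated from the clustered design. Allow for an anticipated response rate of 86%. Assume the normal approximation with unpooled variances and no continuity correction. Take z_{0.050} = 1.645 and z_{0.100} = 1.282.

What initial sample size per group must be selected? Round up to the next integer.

n = 889 per group

n = (z_{α/2} + z_β)² · [p₁(1−p₁) + p₂(1−p₂)] / (p₁ − p₂)²
  = (1.645 + 1.282)² · (0.46·0.54 + 0.37·0.63) / (0.09)²
  = (2.927)² · (0.2484 + 0.2331) / 0.0081
  = 8.5673 · 0.4815 / 0.0081
  = 509.28
Design effect: 1.5 × 509.28 = 763.92.
Adjust for 86% response: 763.92 / 0.86 = 888.28.
Round up → n = 889 per group.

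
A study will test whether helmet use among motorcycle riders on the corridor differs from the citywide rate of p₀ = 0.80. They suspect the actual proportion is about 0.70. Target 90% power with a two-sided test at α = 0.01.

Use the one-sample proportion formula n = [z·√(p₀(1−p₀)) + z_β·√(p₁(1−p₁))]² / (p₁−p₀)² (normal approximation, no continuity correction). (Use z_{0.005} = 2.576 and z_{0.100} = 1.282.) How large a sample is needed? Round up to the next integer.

n = [z_{α/2}·√(p₀q₀) + z_β·√(p₁q₁)]² / (p₁ − p₀)²
  = [2.576·√(0.80·0.20) + 1.282·√(0.70·0.30)]² / (-0.10)²
  = [2.576·0.4000 + 1.282·0.4583]² / 0.0100
  = [1.6179]² / 0.0100
  = 261.76
Round up → n = 262.

n = 262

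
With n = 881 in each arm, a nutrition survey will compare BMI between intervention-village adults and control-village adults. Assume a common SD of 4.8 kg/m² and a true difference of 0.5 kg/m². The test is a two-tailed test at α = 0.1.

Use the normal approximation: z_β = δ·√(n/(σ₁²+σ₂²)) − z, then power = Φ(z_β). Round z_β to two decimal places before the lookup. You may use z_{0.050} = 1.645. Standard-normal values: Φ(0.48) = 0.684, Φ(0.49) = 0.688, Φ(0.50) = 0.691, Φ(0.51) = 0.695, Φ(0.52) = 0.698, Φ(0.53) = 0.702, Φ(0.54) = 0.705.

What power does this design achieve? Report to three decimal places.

Power ≈ 0.705

z_β = δ·√(n/(σ₁²+σ₂²)) − z_{α/2}
    = 0.5 · √(881/46.08) − 1.645
    = 0.5 · 4.37252 − 1.645
    = 2.1863 − 1.645 = 0.5413 → 0.54
Power = Φ(0.54) = 0.705.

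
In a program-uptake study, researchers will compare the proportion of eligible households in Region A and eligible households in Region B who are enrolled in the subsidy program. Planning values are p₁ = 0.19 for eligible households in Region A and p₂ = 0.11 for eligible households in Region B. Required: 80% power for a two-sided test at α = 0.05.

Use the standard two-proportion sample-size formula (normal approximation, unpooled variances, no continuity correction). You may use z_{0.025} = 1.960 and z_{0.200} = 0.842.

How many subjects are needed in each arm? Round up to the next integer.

n = (z_{α/2} + z_β)² · [p₁(1−p₁) + p₂(1−p₂)] / (p₁ − p₂)²
  = (1.960 + 0.842)² · (0.19·0.81 + 0.11·0.89) / (0.08)²
  = (2.802)² · (0.1539 + 0.0979) / 0.0064
  = 7.8512 · 0.2518 / 0.0064
  = 308.90
Round up → n = 309 per group.

n = 309 per group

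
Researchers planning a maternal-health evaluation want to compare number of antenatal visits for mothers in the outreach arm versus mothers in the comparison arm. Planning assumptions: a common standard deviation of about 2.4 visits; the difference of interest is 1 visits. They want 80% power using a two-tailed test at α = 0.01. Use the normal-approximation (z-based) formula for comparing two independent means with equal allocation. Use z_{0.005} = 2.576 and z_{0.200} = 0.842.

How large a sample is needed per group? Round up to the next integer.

n = 135 per group

n = (z_{α/2} + z_β)² · (σ₁² + σ₂²) / δ²
  = (2.576 + 0.842)² · (2·2.4² = 11.52) / 1²
  = 11.6827 · 11.52 / 1
  = 134.58
Round up → n = 135 per group.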